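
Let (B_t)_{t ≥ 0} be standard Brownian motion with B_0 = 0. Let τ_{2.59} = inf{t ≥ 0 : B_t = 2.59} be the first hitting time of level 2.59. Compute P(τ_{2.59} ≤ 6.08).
P(τ_{2.59} ≤ 6.08) = 2(1 − Φ(2.59/√6.08)) = 2(1 − Φ(1.0504)) ≈ 0.2935

By the reflection principle for standard BM, P(τ_b ≤ t) = 2 · P(B_t ≥ b). Since B_t ~ N(0, t), P(B_t ≥ 2.59) = 1 − Φ(2.59/√t) = 1 − Φ(2.59/√6.08) = 1 − Φ(1.0504) ≈ 0.14677. Doubling: P(τ_{2.59} ≤ 6.08) ≈ 2 · 0.14677 = 0.29354 ≈ 0.2935.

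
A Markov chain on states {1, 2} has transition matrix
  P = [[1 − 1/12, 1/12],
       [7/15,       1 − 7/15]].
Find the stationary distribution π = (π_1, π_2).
π_1 = 28/33, π_2 = 5/33

Solve πP = π with π_1 + π_2 = 1. From πP = π: π_1 · (1 − 1/12) + π_2 · 7/15 = π_1 ⇒ π_2 · 7/15 = π_1 · 1/12 ⇒ π_2/π_1 = (1/12)/(7/15) = 5/28. Together with π_1 + π_2 = 1:
  π_1 = (7/15)/(1/12 + 7/15) = (7/15)/(11/20) = 28/33,
  π_2 = (1/12)/(1/12 + 7/15) = (1/12)/(11/20) = 5/33.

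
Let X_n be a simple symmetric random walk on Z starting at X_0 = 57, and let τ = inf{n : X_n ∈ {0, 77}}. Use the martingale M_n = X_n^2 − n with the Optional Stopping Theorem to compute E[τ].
E[τ] = 1140

M_n = X_n^2 − n is a martingale (since E[X_{n+1}^2 | F_n] = X_n^2 + 1). By OST (τ has finite mean in a bounded region), E[M_τ] = E[M_0] = X_0^2 − 0 = 57^2 = 3249. Also E[M_τ] = E[X_τ^2] − E[τ]. The walk exits at 0 or 77, with P(hit 77 first) = 57/77, so E[X_τ^2] = 77^2 · 57/77 + 0 = 4389. Thus E[τ] = E[X_τ^2] − E[M_τ] = 4389 − 3249 = 1140 = 57(77 − 57) = 1140.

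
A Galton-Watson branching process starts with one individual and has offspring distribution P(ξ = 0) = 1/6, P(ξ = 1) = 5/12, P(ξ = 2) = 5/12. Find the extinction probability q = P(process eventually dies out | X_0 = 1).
q = 2/5

The pgf is f(s) = 1/6 + 5/12·s + 5/12·s². The extinction probability q is the smallest fixed point of f in [0, 1]. Setting s = f(s):
  5/12·s² + (5/12 − 1)·s + 1/6 = 0
  5/12·s² − (1/6 + 5/12)·s + 1/6 = 0
which factors as (s − 1)·(5/12·s − 1/6) = 0, giving roots s = 1 and s = (1/6)/(5/12) = 2/5.
Mean offspring μ = 5/12 + 2·5/12 = 5/4 > 1 (supercritical), so q < 1. The extinction probability is the smaller root: q = (1/6)/(5/12) = 2/5.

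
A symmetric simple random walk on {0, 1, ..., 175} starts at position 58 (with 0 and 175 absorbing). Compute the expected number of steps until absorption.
E[τ | X_0 = 58] = 6786

Let v_k = E[τ | X_0 = k]. Boundary: v_0 = v_175 = 0. Recurrence: v_k = 1 + (v_{k-1} + v_{k+1})/2 for 1 ≤ k ≤ 174. The particular solution to v_k − (v_{k-1} + v_{k+1})/2 = 1 is v_k = −k^2. Adding homogeneous solution A + B k and matching boundaries gives v_k = k (175 − k). Substituting k = 58: v_58 = 58 · 117 = 6786.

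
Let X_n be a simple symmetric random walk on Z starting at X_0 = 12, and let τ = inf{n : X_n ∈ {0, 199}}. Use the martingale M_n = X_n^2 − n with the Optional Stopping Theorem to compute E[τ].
E[τ] = 2244

M_n = X_n^2 − n is a martingale (since E[X_{n+1}^2 | F_n] = X_n^2 + 1). By OST (τ has finite mean in a bounded region), E[M_τ] = E[M_0] = X_0^2 − 0 = 12^2 = 144. Also E[M_τ] = E[X_τ^2] − E[τ]. The walk exits at 0 or 199, with P(hit 199 first) = 12/199, so E[X_τ^2] = 199^2 · 12/199 + 0 = 2388. Thus E[τ] = E[X_τ^2] − E[M_τ] = 2388 − 144 = 2244 = 12(199 − 12) = 2244.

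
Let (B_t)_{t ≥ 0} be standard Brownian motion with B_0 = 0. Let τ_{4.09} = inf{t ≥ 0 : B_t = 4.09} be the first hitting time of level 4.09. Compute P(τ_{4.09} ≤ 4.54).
P(τ_{4.09} ≤ 4.54) = 2(1 − Φ(4.09/√4.54)) = 2(1 − Φ(1.9195)) ≈ 0.0549

By the reflection principle for standard BM, P(τ_b ≤ t) = 2 · P(B_t ≥ b). Since B_t ~ N(0, t), P(B_t ≥ 4.09) = 1 − Φ(4.09/√t) = 1 − Φ(4.09/√4.54) = 1 − Φ(1.9195) ≈ 0.02746. Doubling: P(τ_{4.09} ≤ 4.54) ≈ 2 · 0.02746 = 0.05492 ≈ 0.0549.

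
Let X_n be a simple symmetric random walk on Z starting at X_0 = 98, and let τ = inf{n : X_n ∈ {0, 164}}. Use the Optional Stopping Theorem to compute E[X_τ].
E[X_τ] = 98

X_n is a martingale and τ is a bounded-mean stopping time (indeed τ is finite a.s. with bounded expectation since the walk is in a bounded region). By the OST, E[X_τ] = E[X_0] = 98. Equivalently: E[X_τ] = 164 · P(hit 164 first) + 0 · P(hit 0 first) = 164 · (98/164) = 98.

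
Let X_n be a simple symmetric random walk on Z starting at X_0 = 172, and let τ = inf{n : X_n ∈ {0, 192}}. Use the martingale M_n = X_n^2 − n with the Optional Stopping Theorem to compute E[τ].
E[τ] = 3440

M_n = X_n^2 − n is a martingale (since E[X_{n+1}^2 | F_n] = X_n^2 + 1). By OST (τ has finite mean in a bounded region), E[M_τ] = E[M_0] = X_0^2 − 0 = 172^2 = 29584. Also E[M_τ] = E[X_τ^2] − E[τ]. The walk exits at 0 or 192, with P(hit 192 first) = 172/192, so E[X_τ^2] = 192^2 · 172/192 + 0 = 33024. Thus E[τ] = E[X_τ^2] − E[M_τ] = 33024 − 29584 = 3440 = 172(192 − 172) = 3440.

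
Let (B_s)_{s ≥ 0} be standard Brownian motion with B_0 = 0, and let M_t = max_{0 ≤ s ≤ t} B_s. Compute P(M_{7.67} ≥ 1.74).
P(M_{7.67} ≥ 1.74) = 2·P(B_{7.67} ≥ 1.74) = 2(1 − Φ(1.74/√7.67)) ≈ 0.5298

By the reflection principle for Brownian motion, P(M_t ≥ a) = 2 · P(B_t ≥ a) for a ≥ 0. Since B_t ~ N(0, t), P(B_t ≥ 1.74) = 1 − Φ(1.74/√t) = 1 − Φ(1.74/√7.67) = 1 − Φ(0.6283). So
  P(M_{7.67} ≥ 1.74) = 2(1 − Φ(0.6283)) ≈ 0.5298.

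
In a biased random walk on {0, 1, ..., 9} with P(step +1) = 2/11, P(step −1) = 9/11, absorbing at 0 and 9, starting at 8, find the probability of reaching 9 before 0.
P(hit 9 before 0) = (1 − (9/2)^8) / (1 − (9/2)^9) = 12298990/55345711

Let u_k denote P(reach 9 before 0 | start at k). Boundary: u_0 = 0, u_9 = 1. Recurrence: u_k = 2/11·u_{k+1} + 9/11·u_{k-1} for 1 ≤ k ≤ 8. Try u_k = A + B·r^k with r = q/p = (9/11)/(2/11) = 9/2. Substitution satisfies the recurrence; boundary conditions give:
  u_k = (1 − r^k) / (1 − r^N) = (1 − (9/2)^8) / (1 − (9/2)^9) = 12298990/55345711.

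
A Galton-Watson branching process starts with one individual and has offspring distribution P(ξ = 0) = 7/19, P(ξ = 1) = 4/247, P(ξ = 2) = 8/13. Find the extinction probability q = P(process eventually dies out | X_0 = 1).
q = 91/152

The pgf is f(s) = 7/19 + 4/247·s + 8/13·s². The extinction probability q is the smallest fixed point of f in [0, 1]. Setting s = f(s):
  8/13·s² + (4/247 − 1)·s + 7/19 = 0
  8/13·s² − (7/19 + 8/13)·s + 7/19 = 0
which factors as (s − 1)·(8/13·s − 7/19) = 0, giving roots s = 1 and s = (7/19)/(8/13) = 91/152.
Mean offspring μ = 4/247 + 2·8/13 = 308/247 > 1 (supercritical), so q < 1. The extinction probability is the smaller root: q = (7/19)/(8/13) = 91/152.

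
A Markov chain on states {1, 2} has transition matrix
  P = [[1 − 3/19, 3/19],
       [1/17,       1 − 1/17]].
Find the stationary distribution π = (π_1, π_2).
π_1 = 19/70, π_2 = 51/70

Solve πP = π with π_1 + π_2 = 1. From πP = π: π_1 · (1 − 3/19) + π_2 · 1/17 = π_1 ⇒ π_2 · 1/17 = π_1 · 3/19 ⇒ π_2/π_1 = (3/19)/(1/17) = 51/19. Together with π_1 + π_2 = 1:
  π_1 = (1/17)/(3/19 + 1/17) = (1/17)/(70/323) = 19/70,
  π_2 = (3/19)/(3/19 + 1/17) = (3/19)/(70/323) = 51/70.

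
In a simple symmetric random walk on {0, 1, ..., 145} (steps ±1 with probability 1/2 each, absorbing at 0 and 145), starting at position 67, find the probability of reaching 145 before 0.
P(hit 145 before 0) = 67/145

Let u_k = P(hit 145 before 0 | start at k). Then u_0 = 0, u_145 = 1, and u_k = u_{k-1}/2 + u_{k+1}/2 for 1 ≤ k ≤ 144. This harmonic recurrence is solved by u_k = k/145, giving u_67 = 67/145.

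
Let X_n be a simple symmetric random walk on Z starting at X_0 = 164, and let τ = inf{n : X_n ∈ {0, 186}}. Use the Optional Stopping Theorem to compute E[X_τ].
E[X_τ] = 164

X_n is a martingale and τ is a bounded-mean stopping time (indeed τ is finite a.s. with bounded expectation since the walk is in a bounded region). By the OST, E[X_τ] = E[X_0] = 164. Equivalently: E[X_τ] = 186 · P(hit 186 first) + 0 · P(hit 0 first) = 186 · (164/186) = 164.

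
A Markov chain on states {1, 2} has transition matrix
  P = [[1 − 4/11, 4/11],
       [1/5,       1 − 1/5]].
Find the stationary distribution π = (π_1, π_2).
π_1 = 11/31, π_2 = 20/31

Solve πP = π with π_1 + π_2 = 1. From πP = π: π_1 · (1 − 4/11) + π_2 · 1/5 = π_1 ⇒ π_2 · 1/5 = π_1 · 4/11 ⇒ π_2/π_1 = (4/11)/(1/5) = 20/11. Together with π_1 + π_2 = 1:
  π_1 = (1/5)/(4/11 + 1/5) = (1/5)/(31/55) = 11/31,
  π_2 = (4/11)/(4/11 + 1/5) = (4/11)/(31/55) = 20/31.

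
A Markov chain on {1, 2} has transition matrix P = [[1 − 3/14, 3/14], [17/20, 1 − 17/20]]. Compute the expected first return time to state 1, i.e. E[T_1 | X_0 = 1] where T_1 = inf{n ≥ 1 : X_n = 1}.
E[T_1 | X_0 = 1] = 1/π_1 = 149/119

For an irreducible recurrent Markov chain with stationary distribution π, E[T_i | X_0 = i] = 1/π_i (Kac's formula). Here π_1 = (17/20)/(3/14 + 17/20) = (17/20)/(149/140) = 119/149, so E[T_1 | X_0 = 1] = 1/π_1 = (3/14 + 17/20)/(17/20) = (149/140)/(17/20) = 149/119.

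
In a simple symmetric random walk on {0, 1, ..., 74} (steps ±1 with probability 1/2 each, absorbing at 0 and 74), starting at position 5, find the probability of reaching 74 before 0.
P(hit 74 before 0) = 5/74

Let u_k = P(hit 74 before 0 | start at k). Then u_0 = 0, u_74 = 1, and u_k = u_{k-1}/2 + u_{k+1}/2 for 1 ≤ k ≤ 73. This harmonic recurrence is solved by u_k = k/74, giving u_5 = 5/74.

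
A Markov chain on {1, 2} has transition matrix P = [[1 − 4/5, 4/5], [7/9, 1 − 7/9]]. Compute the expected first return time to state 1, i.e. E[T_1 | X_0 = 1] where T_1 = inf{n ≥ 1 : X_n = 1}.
E[T_1 | X_0 = 1] = 1/π_1 = 71/35

For an irreducible recurrent Markov chain with stationary distribution π, E[T_i | X_0 = i] = 1/π_i (Kac's formula). Here π_1 = (7/9)/(4/5 + 7/9) = (7/9)/(71/45) = 35/71, so E[T_1 | X_0 = 1] = 1/π_1 = (4/5 + 7/9)/(7/9) = (71/45)/(7/9) = 71/35.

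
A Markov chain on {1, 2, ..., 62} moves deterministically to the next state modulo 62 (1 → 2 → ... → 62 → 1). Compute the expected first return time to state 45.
E[T_45 | X_0 = 45] = 62

The chain cycles deterministically, so starting at state 45 it returns in exactly 62 steps. Equivalently, the stationary distribution is uniform π_j = 1/62 for every state j, so by Kac's formula E[T_45] = 1/π_45 = 62.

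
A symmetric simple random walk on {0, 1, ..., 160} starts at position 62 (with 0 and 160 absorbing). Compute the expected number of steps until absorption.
E[τ | X_0 = 62] = 6076

Let v_k = E[τ | X_0 = k]. Boundary: v_0 = v_160 = 0. Recurrence: v_k = 1 + (v_{k-1} + v_{k+1})/2 for 1 ≤ k ≤ 159. The particular solution to v_k − (v_{k-1} + v_{k+1})/2 = 1 is v_k = −k^2. Adding homogeneous solution A + B k and matching boundaries gives v_k = k (160 − k). Substituting k = 62: v_62 = 62 · 98 = 6076.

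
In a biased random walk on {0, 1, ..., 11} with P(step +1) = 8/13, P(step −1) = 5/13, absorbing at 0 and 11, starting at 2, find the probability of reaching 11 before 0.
P(hit 11 before 0) = (1 − (5/8)^2) / (1 − (5/8)^11) = 1744830464/2847035489

Let u_k denote P(reach 11 before 0 | start at k). Boundary: u_0 = 0, u_11 = 1. Recurrence: u_k = 8/13·u_{k+1} + 5/13·u_{k-1} for 1 ≤ k ≤ 10. Try u_k = A + B·r^k with r = q/p = (5/13)/(8/13) = 5/8. Substitution satisfies the recurrence; boundary conditions give:
  u_k = (1 − r^k) / (1 − r^N) = (1 − (5/8)^2) / (1 − (5/8)^11) = 1744830464/2847035489.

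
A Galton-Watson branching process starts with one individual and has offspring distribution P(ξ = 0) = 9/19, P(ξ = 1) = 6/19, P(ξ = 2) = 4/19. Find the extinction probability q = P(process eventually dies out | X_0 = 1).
q = 1

Mean offspring μ = 0·9/19 + 1·6/19 + 2·4/19 = 14/19 ≤ 1. For μ ≤ 1 with offspring not concentrated at 1, the Galton-Watson process goes extinct almost surely, so q = 1.
(Algebraic check: The pgf is f(s) = 9/19 + 6/19·s + 4/19·s². The extinction probability q is the smallest fixed point of f in [0, 1]. Setting s = f(s):
  4/19·s² + (6/19 − 1)·s + 9/19 = 0
  4/19·s² − (9/19 + 4/19)·s + 9/19 = 0
which factors as (s − 1)·(4/19·s − 9/19) = 0, giving roots s = 1 and s = (9/19)/(4/19) = 9/4. Since 9/4 ≥ 1, the smallest root in [0, 1] is s = 1.)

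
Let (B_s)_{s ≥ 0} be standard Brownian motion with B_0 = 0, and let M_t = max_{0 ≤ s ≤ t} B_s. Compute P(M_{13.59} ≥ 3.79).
P(M_{13.59} ≥ 3.79) = 2·P(B_{13.59} ≥ 3.79) = 2(1 − Φ(3.79/√13.59)) ≈ 0.3039

By the reflection principle for Brownian motion, P(M_t ≥ a) = 2 · P(B_t ≥ a) for a ≥ 0. Since B_t ~ N(0, t), P(B_t ≥ 3.79) = 1 − Φ(3.79/√t) = 1 − Φ(3.79/√13.59) = 1 − Φ(1.0281). So
  P(M_{13.59} ≥ 3.79) = 2(1 − Φ(1.0281)) ≈ 0.3039.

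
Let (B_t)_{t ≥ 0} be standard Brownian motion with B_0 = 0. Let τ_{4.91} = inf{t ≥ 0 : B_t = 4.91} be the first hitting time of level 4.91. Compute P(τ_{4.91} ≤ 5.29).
P(τ_{4.91} ≤ 5.29) = 2(1 − Φ(4.91/√5.29)) = 2(1 − Φ(2.1348)) ≈ 0.0328

By the reflection principle for standard BM, P(τ_b ≤ t) = 2 · P(B_t ≥ b). Since B_t ~ N(0, t), P(B_t ≥ 4.91) = 1 − Φ(4.91/√t) = 1 − Φ(4.91/√5.29) = 1 − Φ(2.1348) ≈ 0.01639. Doubling: P(τ_{4.91} ≤ 5.29) ≈ 2 · 0.01639 = 0.03278 ≈ 0.0328.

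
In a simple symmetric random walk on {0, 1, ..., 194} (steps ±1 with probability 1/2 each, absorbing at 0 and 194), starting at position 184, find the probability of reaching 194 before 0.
P(hit 194 before 0) = 184/194 = 92/97

Let u_k = P(hit 194 before 0 | start at k). Then u_0 = 0, u_194 = 1, and u_k = u_{k-1}/2 + u_{k+1}/2 for 1 ≤ k ≤ 193. This harmonic recurrence is solved by u_k = k/194, giving u_184 = 184/194 = 92/97.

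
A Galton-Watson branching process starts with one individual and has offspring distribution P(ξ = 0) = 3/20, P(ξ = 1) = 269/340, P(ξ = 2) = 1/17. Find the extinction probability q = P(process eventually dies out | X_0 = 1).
q = 1

Mean offspring μ = 0·3/20 + 1·269/340 + 2·1/17 = 309/340 ≤ 1. For μ ≤ 1 with offspring not concentrated at 1, the Galton-Watson process goes extinct almost surely, so q = 1.
(Algebraic check: The pgf is f(s) = 3/20 + 269/340·s + 1/17·s². The extinction probability q is the smallest fixed point of f in [0, 1]. Setting s = f(s):
  1/17·s² + (269/340 − 1)·s + 3/20 = 0
  1/17·s² − (3/20 + 1/17)·s + 3/20 = 0
which factors as (s − 1)·(1/17·s − 3/20) = 0, giving roots s = 1 and s = (3/20)/(1/17) = 51/20. Since 51/20 ≥ 1, the smallest root in [0, 1] is s = 1.)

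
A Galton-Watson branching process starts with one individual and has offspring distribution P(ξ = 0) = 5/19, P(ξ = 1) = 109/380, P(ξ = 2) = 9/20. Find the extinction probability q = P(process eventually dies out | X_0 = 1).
q = 100/171

The pgf is f(s) = 5/19 + 109/380·s + 9/20·s². The extinction probability q is the smallest fixed point of f in [0, 1]. Setting s = f(s):
  9/20·s² + (109/380 − 1)·s + 5/19 = 0
  9/20·s² − (5/19 + 9/20)·s + 5/19 = 0
which factors as (s − 1)·(9/20·s − 5/19) = 0, giving roots s = 1 and s = (5/19)/(9/20) = 100/171.
Mean offspring μ = 109/380 + 2·9/20 = 451/380 > 1 (supercritical), so q < 1. The extinction probability is the smaller root: q = (5/19)/(9/20) = 100/171.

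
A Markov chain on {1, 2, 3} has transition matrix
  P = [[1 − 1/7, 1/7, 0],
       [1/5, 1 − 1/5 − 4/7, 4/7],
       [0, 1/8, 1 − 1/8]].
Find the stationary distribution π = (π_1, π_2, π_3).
π = (49/244, 35/244, 40/61)

This is a birth-death chain on three states, which satisfies detailed balance: π_1 · P_{12} = π_2 · P_{21} and π_2 · P_{23} = π_3 · P_{32}.
From π_1 · 1/7 = π_2 · 1/5: π_2/π_1 = (1/7)/(1/5) = 5/7.
From π_2 · 4/7 = π_3 · 1/8: π_3/π_2 = (4/7)/(1/8) = 32/7.
Take π_1 proportional to 1; then unnormalized π = (1, 5/7, 160/49). Normalize by dividing by the sum 244/49:
  π = (49/244, 35/244, 40/61).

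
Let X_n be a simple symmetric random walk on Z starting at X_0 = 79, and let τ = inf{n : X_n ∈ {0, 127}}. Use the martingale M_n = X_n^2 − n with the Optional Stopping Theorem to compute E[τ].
E[τ] = 3792

M_n = X_n^2 − n is a martingale (since E[X_{n+1}^2 | F_n] = X_n^2 + 1). By OST (τ has finite mean in a bounded region), E[M_τ] = E[M_0] = X_0^2 − 0 = 79^2 = 6241. Also E[M_τ] = E[X_τ^2] − E[τ]. The walk exits at 0 or 127, with P(hit 127 first) = 79/127, so E[X_τ^2] = 127^2 · 79/127 + 0 = 10033. Thus E[τ] = E[X_τ^2] − E[M_τ] = 10033 − 6241 = 3792 = 79(127 − 79) = 3792.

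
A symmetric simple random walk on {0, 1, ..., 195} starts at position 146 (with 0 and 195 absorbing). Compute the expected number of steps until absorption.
E[τ | X_0 = 146] = 7154

Let v_k = E[τ | X_0 = k]. Boundary: v_0 = v_195 = 0. Recurrence: v_k = 1 + (v_{k-1} + v_{k+1})/2 for 1 ≤ k ≤ 194. The particular solution to v_k − (v_{k-1} + v_{k+1})/2 = 1 is v_k = −k^2. Adding homogeneous solution A + B k and matching boundaries gives v_k = k (195 − k). Substituting k = 146: v_146 = 146 · 49 = 7154.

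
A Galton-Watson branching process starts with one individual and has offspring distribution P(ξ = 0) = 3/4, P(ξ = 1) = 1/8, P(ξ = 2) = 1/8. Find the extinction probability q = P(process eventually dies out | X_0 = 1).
q = 1

Mean offspring μ = 0·3/4 + 1·1/8 + 2·1/8 = 3/8 ≤ 1. For μ ≤ 1 with offspring not concentrated at 1, the Galton-Watson process goes extinct almost surely, so q = 1.
(Algebraic check: The pgf is f(s) = 3/4 + 1/8·s + 1/8·s². The extinction probability q is the smallest fixed point of f in [0, 1]. Setting s = f(s):
  1/8·s² + (1/8 − 1)·s + 3/4 = 0
  1/8·s² − (3/4 + 1/8)·s + 3/4 = 0
which factors as (s − 1)·(1/8·s − 3/4) = 0, giving roots s = 1 and s = (3/4)/(1/8) = 6. Since 6 ≥ 1, the smallest root in [0, 1] is s = 1.)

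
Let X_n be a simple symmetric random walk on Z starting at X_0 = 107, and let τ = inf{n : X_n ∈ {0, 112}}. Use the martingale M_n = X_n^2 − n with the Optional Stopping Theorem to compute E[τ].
E[τ] = 535

M_n = X_n^2 − n is a martingale (since E[X_{n+1}^2 | F_n] = X_n^2 + 1). By OST (τ has finite mean in a bounded region), E[M_τ] = E[M_0] = X_0^2 − 0 = 107^2 = 11449. Also E[M_τ] = E[X_τ^2] − E[τ]. The walk exits at 0 or 112, with P(hit 112 first) = 107/112, so E[X_τ^2] = 112^2 · 107/112 + 0 = 11984. Thus E[τ] = E[X_τ^2] − E[M_τ] = 11984 − 11449 = 535 = 107(112 − 107) = 535.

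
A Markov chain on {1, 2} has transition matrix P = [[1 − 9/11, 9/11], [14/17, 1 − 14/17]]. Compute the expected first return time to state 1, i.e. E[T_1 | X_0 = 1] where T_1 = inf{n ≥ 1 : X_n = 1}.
E[T_1 | X_0 = 1] = 1/π_1 = 307/154

For an irreducible recurrent Markov chain with stationary distribution π, E[T_i | X_0 = i] = 1/π_i (Kac's formula). Here π_1 = (14/17)/(9/11 + 14/17) = (14/17)/(307/187) = 154/307, so E[T_1 | X_0 = 1] = 1/π_1 = (9/11 + 14/17)/(14/17) = (307/187)/(14/17) = 307/154.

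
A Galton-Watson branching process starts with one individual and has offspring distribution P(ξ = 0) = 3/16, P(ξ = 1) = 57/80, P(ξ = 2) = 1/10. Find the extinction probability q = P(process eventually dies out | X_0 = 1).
q = 1

Mean offspring μ = 0·3/16 + 1·57/80 + 2·1/10 = 73/80 ≤ 1. For μ ≤ 1 with offspring not concentrated at 1, the Galton-Watson process goes extinct almost surely, so q = 1.
(Algebraic check: The pgf is f(s) = 3/16 + 57/80·s + 1/10·s². The extinction probability q is the smallest fixed point of f in [0, 1]. Setting s = f(s):
  1/10·s² + (57/80 − 1)·s + 3/16 = 0
  1/10·s² − (3/16 + 1/10)·s + 3/16 = 0
which factors as (s − 1)·(1/10·s − 3/16) = 0, giving roots s = 1 and s = (3/16)/(1/10) = 15/8. Since 15/8 ≥ 1, the smallest root in [0, 1] is s = 1.)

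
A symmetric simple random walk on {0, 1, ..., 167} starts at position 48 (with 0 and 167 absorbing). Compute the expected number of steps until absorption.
E[τ | X_0 = 48] = 5712

Let v_k = E[τ | X_0 = k]. Boundary: v_0 = v_167 = 0. Recurrence: v_k = 1 + (v_{k-1} + v_{k+1})/2 for 1 ≤ k ≤ 166. The particular solution to v_k − (v_{k-1} + v_{k+1})/2 = 1 is v_k = −k^2. Adding homogeneous solution A + B k and matching boundaries gives v_k = k (167 − k). Substituting k = 48: v_48 = 48 · 119 = 5712.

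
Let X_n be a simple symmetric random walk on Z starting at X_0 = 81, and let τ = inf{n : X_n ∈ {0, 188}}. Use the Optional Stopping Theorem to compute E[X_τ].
E[X_τ] = 81

X_n is a martingale and τ is a bounded-mean stopping time (indeed τ is finite a.s. with bounded expectation since the walk is in a bounded region). By the OST, E[X_τ] = E[X_0] = 81. Equivalently: E[X_τ] = 188 · P(hit 188 first) + 0 · P(hit 0 first) = 188 · (81/188) = 81.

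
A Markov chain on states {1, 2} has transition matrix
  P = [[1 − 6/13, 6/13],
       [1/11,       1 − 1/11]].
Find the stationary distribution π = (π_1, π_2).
π_1 = 13/79, π_2 = 66/79

Solve πP = π with π_1 + π_2 = 1. From πP = π: π_1 · (1 − 6/13) + π_2 · 1/11 = π_1 ⇒ π_2 · 1/11 = π_1 · 6/13 ⇒ π_2/π_1 = (6/13)/(1/11) = 66/13. Together with π_1 + π_2 = 1:
  π_1 = (1/11)/(6/13 + 1/11) = (1/11)/(79/143) = 13/79,
  π_2 = (6/13)/(6/13 + 1/11) = (6/13)/(79/143) = 66/79.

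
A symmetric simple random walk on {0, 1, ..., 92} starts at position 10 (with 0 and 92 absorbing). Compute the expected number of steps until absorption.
E[τ | X_0 = 10] = 820

Let v_k = E[τ | X_0 = k]. Boundary: v_0 = v_92 = 0. Recurrence: v_k = 1 + (v_{k-1} + v_{k+1})/2 for 1 ≤ k ≤ 91. The particular solution to v_k − (v_{k-1} + v_{k+1})/2 = 1 is v_k = −k^2. Adding homogeneous solution A + B k and matching boundaries gives v_k = k (92 − k). Substituting k = 10: v_10 = 10 · 82 = 820.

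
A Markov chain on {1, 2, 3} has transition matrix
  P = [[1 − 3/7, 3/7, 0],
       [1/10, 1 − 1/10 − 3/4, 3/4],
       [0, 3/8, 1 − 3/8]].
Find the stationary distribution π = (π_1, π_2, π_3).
π = (7/97, 30/97, 60/97)

This is a birth-death chain on three states, which satisfies detailed balance: π_1 · P_{12} = π_2 · P_{21} and π_2 · P_{23} = π_3 · P_{32}.
From π_1 · 3/7 = π_2 · 1/10: π_2/π_1 = (3/7)/(1/10) = 30/7.
From π_2 · 3/4 = π_3 · 3/8: π_3/π_2 = (3/4)/(3/8) = 2.
Take π_1 proportional to 1; then unnormalized π = (1, 30/7, 60/7). Normalize by dividing by the sum 97/7:
  π = (7/97, 30/97, 60/97).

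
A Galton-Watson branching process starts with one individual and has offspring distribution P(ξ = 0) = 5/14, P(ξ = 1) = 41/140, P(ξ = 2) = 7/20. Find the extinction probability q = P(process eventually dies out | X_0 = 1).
q = 1

Mean offspring μ = 0·5/14 + 1·41/140 + 2·7/20 = 139/140 ≤ 1. For μ ≤ 1 with offspring not concentrated at 1, the Galton-Watson process goes extinct almost surely, so q = 1.
(Algebraic check: The pgf is f(s) = 5/14 + 41/140·s + 7/20·s². The extinction probability q is the smallest fixed point of f in [0, 1]. Setting s = f(s):
  7/20·s² + (41/140 − 1)·s + 5/14 = 0
  7/20·s² − (5/14 + 7/20)·s + 5/14 = 0
which factors as (s − 1)·(7/20·s − 5/14) = 0, giving roots s = 1 and s = (5/14)/(7/20) = 50/49. Since 50/49 ≥ 1, the smallest root in [0, 1] is s = 1.)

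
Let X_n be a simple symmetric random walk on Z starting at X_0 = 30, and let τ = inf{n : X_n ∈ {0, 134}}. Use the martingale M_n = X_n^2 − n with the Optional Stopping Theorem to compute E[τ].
E[τ] = 3120

M_n = X_n^2 − n is a martingale (since E[X_{n+1}^2 | F_n] = X_n^2 + 1). By OST (τ has finite mean in a bounded region), E[M_τ] = E[M_0] = X_0^2 − 0 = 30^2 = 900. Also E[M_τ] = E[X_τ^2] − E[τ]. The walk exits at 0 or 134, with P(hit 134 first) = 30/134, so E[X_τ^2] = 134^2 · 30/134 + 0 = 4020. Thus E[τ] = E[X_τ^2] − E[M_τ] = 4020 − 900 = 3120 = 30(134 − 30) = 3120.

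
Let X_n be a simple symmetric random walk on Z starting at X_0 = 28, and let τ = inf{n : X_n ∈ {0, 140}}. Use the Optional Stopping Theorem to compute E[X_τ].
E[X_τ] = 28

X_n is a martingale and τ is a bounded-mean stopping time (indeed τ is finite a.s. with bounded expectation since the walk is in a bounded region). By the OST, E[X_τ] = E[X_0] = 28. Equivalently: E[X_τ] = 140 · P(hit 140 first) + 0 · P(hit 0 first) = 140 · (28/140) = 28.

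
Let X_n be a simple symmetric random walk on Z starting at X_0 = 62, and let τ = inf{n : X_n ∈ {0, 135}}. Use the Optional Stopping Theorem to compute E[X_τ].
E[X_τ] = 62

X_n is a martingale and τ is a bounded-mean stopping time (indeed τ is finite a.s. with bounded expectation since the walk is in a bounded region). By the OST, E[X_τ] = E[X_0] = 62. Equivalently: E[X_τ] = 135 · P(hit 135 first) + 0 · P(hit 0 first) = 135 · (62/135) = 62.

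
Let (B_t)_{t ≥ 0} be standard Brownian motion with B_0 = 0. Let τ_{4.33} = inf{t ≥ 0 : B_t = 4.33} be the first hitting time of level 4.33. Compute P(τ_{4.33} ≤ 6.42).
P(τ_{4.33} ≤ 6.42) = 2(1 − Φ(4.33/√6.42)) = 2(1 − Φ(1.7089)) ≈ 0.0875

By the reflection principle for standard BM, P(τ_b ≤ t) = 2 · P(B_t ≥ b). Since B_t ~ N(0, t), P(B_t ≥ 4.33) = 1 − Φ(4.33/√t) = 1 − Φ(4.33/√6.42) = 1 − Φ(1.7089) ≈ 0.04373. Doubling: P(τ_{4.33} ≤ 6.42) ≈ 2 · 0.04373 = 0.08746 ≈ 0.0875.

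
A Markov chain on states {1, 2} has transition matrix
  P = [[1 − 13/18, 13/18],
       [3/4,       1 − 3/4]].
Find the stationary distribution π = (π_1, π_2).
π_1 = 27/53, π_2 = 26/53

Solve πP = π with π_1 + π_2 = 1. From πP = π: π_1 · (1 − 13/18) + π_2 · 3/4 = π_1 ⇒ π_2 · 3/4 = π_1 · 13/18 ⇒ π_2/π_1 = (13/18)/(3/4) = 26/27. Together with π_1 + π_2 = 1:
  π_1 = (3/4)/(13/18 + 3/4) = (3/4)/(53/36) = 27/53,
  π_2 = (13/18)/(13/18 + 3/4) = (13/18)/(53/36) = 26/53.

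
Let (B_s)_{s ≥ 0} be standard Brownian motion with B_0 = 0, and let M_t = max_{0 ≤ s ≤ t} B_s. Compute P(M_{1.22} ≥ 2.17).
P(M_{1.22} ≥ 2.17) = 2·P(B_{1.22} ≥ 2.17) = 2(1 − Φ(2.17/√1.22)) ≈ 0.0495

By the reflection principle for Brownian motion, P(M_t ≥ a) = 2 · P(B_t ≥ a) for a ≥ 0. Since B_t ~ N(0, t), P(B_t ≥ 2.17) = 1 − Φ(2.17/√t) = 1 − Φ(2.17/√1.22) = 1 − Φ(1.9646). So
  P(M_{1.22} ≥ 2.17) = 2(1 − Φ(1.9646)) ≈ 0.0495.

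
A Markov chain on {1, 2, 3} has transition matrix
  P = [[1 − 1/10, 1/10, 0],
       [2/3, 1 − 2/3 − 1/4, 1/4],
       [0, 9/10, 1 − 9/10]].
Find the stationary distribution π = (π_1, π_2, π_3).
π = (120/143, 18/143, 5/143)

This is a birth-death chain on three states, which satisfies detailed balance: π_1 · P_{12} = π_2 · P_{21} and π_2 · P_{23} = π_3 · P_{32}.
From π_1 · 1/10 = π_2 · 2/3: π_2/π_1 = (1/10)/(2/3) = 3/20.
From π_2 · 1/4 = π_3 · 9/10: π_3/π_2 = (1/4)/(9/10) = 5/18.
Take π_1 proportional to 1; then unnormalized π = (1, 3/20, 1/24). Normalize by dividing by the sum 143/120:
  π = (120/143, 18/143, 5/143).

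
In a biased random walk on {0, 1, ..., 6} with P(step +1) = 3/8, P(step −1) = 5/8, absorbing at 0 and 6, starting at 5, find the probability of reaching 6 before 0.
P(hit 6 before 0) = (1 − (5/3)^5) / (1 − (5/3)^6) = 4323/7448

Let u_k denote P(reach 6 before 0 | start at k). Boundary: u_0 = 0, u_6 = 1. Recurrence: u_k = 3/8·u_{k+1} + 5/8·u_{k-1} for 1 ≤ k ≤ 5. Try u_k = A + B·r^k with r = q/p = (5/8)/(3/8) = 5/3. Substitution satisfies the recurrence; boundary conditions give:
  u_k = (1 − r^k) / (1 − r^N) = (1 − (5/3)^5) / (1 − (5/3)^6) = 4323/7448.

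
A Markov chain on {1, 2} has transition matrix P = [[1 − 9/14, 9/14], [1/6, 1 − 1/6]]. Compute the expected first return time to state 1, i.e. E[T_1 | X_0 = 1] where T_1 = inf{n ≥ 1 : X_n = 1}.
E[T_1 | X_0 = 1] = 1/π_1 = 34/7

For an irreducible recurrent Markov chain with stationary distribution π, E[T_i | X_0 = i] = 1/π_i (Kac's formula). Here π_1 = (1/6)/(9/14 + 1/6) = (1/6)/(17/21) = 7/34, so E[T_1 | X_0 = 1] = 1/π_1 = (9/14 + 1/6)/(1/6) = (17/21)/(1/6) = 34/7.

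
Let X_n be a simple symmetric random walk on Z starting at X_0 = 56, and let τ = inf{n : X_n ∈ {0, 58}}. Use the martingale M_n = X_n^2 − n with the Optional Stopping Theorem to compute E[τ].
E[τ] = 112

M_n = X_n^2 − n is a martingale (since E[X_{n+1}^2 | F_n] = X_n^2 + 1). By OST (τ has finite mean in a bounded region), E[M_τ] = E[M_0] = X_0^2 − 0 = 56^2 = 3136. Also E[M_τ] = E[X_τ^2] − E[τ]. The walk exits at 0 or 58, with P(hit 58 first) = 56/58, so E[X_τ^2] = 58^2 · 56/58 + 0 = 3248. Thus E[τ] = E[X_τ^2] − E[M_τ] = 3248 − 3136 = 112 = 56(58 − 56) = 112.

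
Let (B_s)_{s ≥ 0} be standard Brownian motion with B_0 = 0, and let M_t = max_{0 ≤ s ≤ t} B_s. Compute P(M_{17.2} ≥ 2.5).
P(M_{17.2} ≥ 2.5) = 2·P(B_{17.2} ≥ 2.5) = 2(1 − Φ(2.5/√17.2)) ≈ 0.5466

By the reflection principle for Brownian motion, P(M_t ≥ a) = 2 · P(B_t ≥ a) for a ≥ 0. Since B_t ~ N(0, t), P(B_t ≥ 2.5) = 1 − Φ(2.5/√t) = 1 − Φ(2.5/√17.2) = 1 − Φ(0.6028). So
  P(M_{17.2} ≥ 2.5) = 2(1 − Φ(0.6028)) ≈ 0.5466.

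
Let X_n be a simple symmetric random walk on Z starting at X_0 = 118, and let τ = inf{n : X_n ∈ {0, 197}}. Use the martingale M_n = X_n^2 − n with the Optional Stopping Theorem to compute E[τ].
E[τ] = 9322

M_n = X_n^2 − n is a martingale (since E[X_{n+1}^2 | F_n] = X_n^2 + 1). By OST (τ has finite mean in a bounded region), E[M_τ] = E[M_0] = X_0^2 − 0 = 118^2 = 13924. Also E[M_τ] = E[X_τ^2] − E[τ]. The walk exits at 0 or 197, with P(hit 197 first) = 118/197, so E[X_τ^2] = 197^2 · 118/197 + 0 = 23246. Thus E[τ] = E[X_τ^2] − E[M_τ] = 23246 − 13924 = 9322 = 118(197 − 118) = 9322.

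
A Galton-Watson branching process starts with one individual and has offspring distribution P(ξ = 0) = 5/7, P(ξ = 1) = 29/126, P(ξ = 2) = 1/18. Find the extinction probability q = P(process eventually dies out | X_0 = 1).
q = 1

Mean offspring μ = 0·5/7 + 1·29/126 + 2·1/18 = 43/126 ≤ 1. For μ ≤ 1 with offspring not concentrated at 1, the Galton-Watson process goes extinct almost surely, so q = 1.
(Algebraic check: The pgf is f(s) = 5/7 + 29/126·s + 1/18·s². The extinction probability q is the smallest fixed point of f in [0, 1]. Setting s = f(s):
  1/18·s² + (29/126 − 1)·s + 5/7 = 0
  1/18·s² − (5/7 + 1/18)·s + 5/7 = 0
which factors as (s − 1)·(1/18·s − 5/7) = 0, giving roots s = 1 and s = (5/7)/(1/18) = 90/7. Since 90/7 ≥ 1, the smallest root in [0, 1] is s = 1.)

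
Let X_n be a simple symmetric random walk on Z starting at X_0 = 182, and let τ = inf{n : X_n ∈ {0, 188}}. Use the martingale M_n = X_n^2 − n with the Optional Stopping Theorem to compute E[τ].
E[τ] = 1092

M_n = X_n^2 − n is a martingale (since E[X_{n+1}^2 | F_n] = X_n^2 + 1). By OST (τ has finite mean in a bounded region), E[M_τ] = E[M_0] = X_0^2 − 0 = 182^2 = 33124. Also E[M_τ] = E[X_τ^2] − E[τ]. The walk exits at 0 or 188, with P(hit 188 first) = 182/188, so E[X_τ^2] = 188^2 · 182/188 + 0 = 34216. Thus E[τ] = E[X_τ^2] − E[M_τ] = 34216 − 33124 = 1092 = 182(188 − 182) = 1092.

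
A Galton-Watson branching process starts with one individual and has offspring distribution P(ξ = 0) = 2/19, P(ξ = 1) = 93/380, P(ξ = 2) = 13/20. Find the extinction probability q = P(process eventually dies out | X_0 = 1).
q = 40/247

The pgf is f(s) = 2/19 + 93/380·s + 13/20·s². The extinction probability q is the smallest fixed point of f in [0, 1]. Setting s = f(s):
  13/20·s² + (93/380 − 1)·s + 2/19 = 0
  13/20·s² − (2/19 + 13/20)·s + 2/19 = 0
which factors as (s − 1)·(13/20·s − 2/19) = 0, giving roots s = 1 and s = (2/19)/(13/20) = 40/247.
Mean offspring μ = 93/380 + 2·13/20 = 587/380 > 1 (supercritical), so q < 1. The extinction probability is the smaller root: q = (2/19)/(13/20) = 40/247.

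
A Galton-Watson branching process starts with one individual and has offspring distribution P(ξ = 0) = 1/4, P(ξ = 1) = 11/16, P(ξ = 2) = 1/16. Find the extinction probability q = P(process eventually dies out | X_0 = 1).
q = 1

Mean offspring μ = 0·1/4 + 1·11/16 + 2·1/16 = 13/16 ≤ 1. For μ ≤ 1 with offspring not concentrated at 1, the Galton-Watson process goes extinct almost surely, so q = 1.
(Algebraic check: The pgf is f(s) = 1/4 + 11/16·s + 1/16·s². The extinction probability q is the smallest fixed point of f in [0, 1]. Setting s = f(s):
  1/16·s² + (11/16 − 1)·s + 1/4 = 0
  1/16·s² − (1/4 + 1/16)·s + 1/4 = 0
which factors as (s − 1)·(1/16·s − 1/4) = 0, giving roots s = 1 and s = (1/4)/(1/16) = 4. Since 4 ≥ 1, the smallest root in [0, 1] is s = 1.)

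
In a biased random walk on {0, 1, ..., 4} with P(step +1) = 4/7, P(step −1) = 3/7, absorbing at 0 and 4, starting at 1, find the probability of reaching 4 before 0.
P(hit 4 before 0) = (1 − (3/4)^1) / (1 − (3/4)^4) = 64/175

Let u_k denote P(reach 4 before 0 | start at k). Boundary: u_0 = 0, u_4 = 1. Recurrence: u_k = 4/7·u_{k+1} + 3/7·u_{k-1} for 1 ≤ k ≤ 3. Try u_k = A + B·r^k with r = q/p = (3/7)/(4/7) = 3/4. Substitution satisfies the recurrence; boundary conditions give:
  u_k = (1 − r^k) / (1 − r^N) = (1 − (3/4)^1) / (1 − (3/4)^4) = 64/175.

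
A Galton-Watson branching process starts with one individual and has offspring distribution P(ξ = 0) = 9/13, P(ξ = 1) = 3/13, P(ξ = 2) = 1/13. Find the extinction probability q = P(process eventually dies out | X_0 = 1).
q = 1

Mean offspring μ = 0·9/13 + 1·3/13 + 2·1/13 = 5/13 ≤ 1. For μ ≤ 1 with offspring not concentrated at 1, the Galton-Watson process goes extinct almost surely, so q = 1.
(Algebraic check: The pgf is f(s) = 9/13 + 3/13·s + 1/13·s². The extinction probability q is the smallest fixed point of f in [0, 1]. Setting s = f(s):
  1/13·s² + (3/13 − 1)·s + 9/13 = 0
  1/13·s² − (9/13 + 1/13)·s + 9/13 = 0
which factors as (s − 1)·(1/13·s − 9/13) = 0, giving roots s = 1 and s = (9/13)/(1/13) = 9. Since 9 ≥ 1, the smallest root in [0, 1] is s = 1.)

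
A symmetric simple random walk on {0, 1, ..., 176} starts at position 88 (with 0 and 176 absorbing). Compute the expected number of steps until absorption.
E[τ | X_0 = 88] = 7744

Let v_k = E[τ | X_0 = k]. Boundary: v_0 = v_176 = 0. Recurrence: v_k = 1 + (v_{k-1} + v_{k+1})/2 for 1 ≤ k ≤ 175. The particular solution to v_k − (v_{k-1} + v_{k+1})/2 = 1 is v_k = −k^2. Adding homogeneous solution A + B k and matching boundaries gives v_k = k (176 − k). Substituting k = 88: v_88 = 88 · 88 = 7744.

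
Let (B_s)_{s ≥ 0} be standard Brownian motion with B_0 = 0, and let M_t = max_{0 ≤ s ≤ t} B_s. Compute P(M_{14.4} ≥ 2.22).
P(M_{14.4} ≥ 2.22) = 2·P(B_{14.4} ≥ 2.22) = 2(1 − Φ(2.22/√14.4)) ≈ 0.5585

By the reflection principle for Brownian motion, P(M_t ≥ a) = 2 · P(B_t ≥ a) for a ≥ 0. Since B_t ~ N(0, t), P(B_t ≥ 2.22) = 1 − Φ(2.22/√t) = 1 − Φ(2.22/√14.4) = 1 − Φ(0.5850). So
  P(M_{14.4} ≥ 2.22) = 2(1 − Φ(0.5850)) ≈ 0.5585.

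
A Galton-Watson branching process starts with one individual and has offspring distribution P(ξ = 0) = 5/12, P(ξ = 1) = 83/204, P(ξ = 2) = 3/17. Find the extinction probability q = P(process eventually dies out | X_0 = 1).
q = 1

Mean offspring μ = 0·5/12 + 1·83/204 + 2·3/17 = 155/204 ≤ 1. For μ ≤ 1 with offspring not concentrated at 1, the Galton-Watson process goes extinct almost surely, so q = 1.
(Algebraic check: The pgf is f(s) = 5/12 + 83/204·s + 3/17·s². The extinction probability q is the smallest fixed point of f in [0, 1]. Setting s = f(s):
  3/17·s² + (83/204 − 1)·s + 5/12 = 0
  3/17·s² − (5/12 + 3/17)·s + 5/12 = 0
which factors as (s − 1)·(3/17·s − 5/12) = 0, giving roots s = 1 and s = (5/12)/(3/17) = 85/36. Since 85/36 ≥ 1, the smallest root in [0, 1] is s = 1.)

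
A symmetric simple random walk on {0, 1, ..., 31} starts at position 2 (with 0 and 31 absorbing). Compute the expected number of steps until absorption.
E[τ | X_0 = 2] = 58

Let v_k = E[τ | X_0 = k]. Boundary: v_0 = v_31 = 0. Recurrence: v_k = 1 + (v_{k-1} + v_{k+1})/2 for 1 ≤ k ≤ 30. The particular solution to v_k − (v_{k-1} + v_{k+1})/2 = 1 is v_k = −k^2. Adding homogeneous solution A + B k and matching boundaries gives v_k = k (31 − k). Substituting k = 2: v_2 = 2 · 29 = 58.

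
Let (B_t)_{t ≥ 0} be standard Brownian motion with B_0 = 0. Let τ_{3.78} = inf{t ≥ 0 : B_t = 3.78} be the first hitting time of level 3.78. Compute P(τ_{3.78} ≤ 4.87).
P(τ_{3.78} ≤ 4.87) = 2(1 − Φ(3.78/√4.87)) = 2(1 − Φ(1.7129)) ≈ 0.0867

By the reflection principle for standard BM, P(τ_b ≤ t) = 2 · P(B_t ≥ b). Since B_t ~ N(0, t), P(B_t ≥ 3.78) = 1 − Φ(3.78/√t) = 1 − Φ(3.78/√4.87) = 1 − Φ(1.7129) ≈ 0.04337. Doubling: P(τ_{3.78} ≤ 4.87) ≈ 2 · 0.04337 = 0.08674 ≈ 0.0867.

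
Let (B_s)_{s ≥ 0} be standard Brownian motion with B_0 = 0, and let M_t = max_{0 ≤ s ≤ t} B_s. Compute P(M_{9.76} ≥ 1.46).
P(M_{9.76} ≥ 1.46) = 2·P(B_{9.76} ≥ 1.46) = 2(1 − Φ(1.46/√9.76)) ≈ 0.6403

By the reflection principle for Brownian motion, P(M_t ≥ a) = 2 · P(B_t ≥ a) for a ≥ 0. Since B_t ~ N(0, t), P(B_t ≥ 1.46) = 1 − Φ(1.46/√t) = 1 − Φ(1.46/√9.76) = 1 − Φ(0.4673). So
  P(M_{9.76} ≥ 1.46) = 2(1 − Φ(0.4673)) ≈ 0.6403.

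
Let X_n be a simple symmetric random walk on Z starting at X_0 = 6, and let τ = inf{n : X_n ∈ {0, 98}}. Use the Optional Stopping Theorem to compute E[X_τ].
E[X_τ] = 6

X_n is a martingale and τ is a bounded-mean stopping time (indeed τ is finite a.s. with bounded expectation since the walk is in a bounded region). By the OST, E[X_τ] = E[X_0] = 6. Equivalently: E[X_τ] = 98 · P(hit 98 first) + 0 · P(hit 0 first) = 98 · (6/98) = 6.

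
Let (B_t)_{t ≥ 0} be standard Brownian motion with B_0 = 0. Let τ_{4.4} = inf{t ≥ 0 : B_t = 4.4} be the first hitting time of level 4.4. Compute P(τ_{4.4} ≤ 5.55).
P(τ_{4.4} ≤ 5.55) = 2(1 − Φ(4.4/√5.55)) = 2(1 − Φ(1.8677)) ≈ 0.0618

By the reflection principle for standard BM, P(τ_b ≤ t) = 2 · P(B_t ≥ b). Since B_t ~ N(0, t), P(B_t ≥ 4.4) = 1 − Φ(4.4/√t) = 1 − Φ(4.4/√5.55) = 1 − Φ(1.8677) ≈ 0.03090. Doubling: P(τ_{4.4} ≤ 5.55) ≈ 2 · 0.03090 = 0.06180 ≈ 0.0618.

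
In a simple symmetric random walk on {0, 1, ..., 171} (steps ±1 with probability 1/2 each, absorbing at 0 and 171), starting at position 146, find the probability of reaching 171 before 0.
P(hit 171 before 0) = 146/171

Let u_k = P(hit 171 before 0 | start at k). Then u_0 = 0, u_171 = 1, and u_k = u_{k-1}/2 + u_{k+1}/2 for 1 ≤ k ≤ 170. This harmonic recurrence is solved by u_k = k/171, giving u_146 = 146/171.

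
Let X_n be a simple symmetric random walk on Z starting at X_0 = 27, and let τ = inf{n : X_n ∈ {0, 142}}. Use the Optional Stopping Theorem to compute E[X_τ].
E[X_τ] = 27

X_n is a martingale and τ is a bounded-mean stopping time (indeed τ is finite a.s. with bounded expectation since the walk is in a bounded region). By the OST, E[X_τ] = E[X_0] = 27. Equivalently: E[X_τ] = 142 · P(hit 142 first) + 0 · P(hit 0 first) = 142 · (27/142) = 27.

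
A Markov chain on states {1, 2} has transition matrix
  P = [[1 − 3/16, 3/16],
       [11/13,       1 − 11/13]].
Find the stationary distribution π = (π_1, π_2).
π_1 = 176/215, π_2 = 39/215

Solve πP = π with π_1 + π_2 = 1. From πP = π: π_1 · (1 − 3/16) + π_2 · 11/13 = π_1 ⇒ π_2 · 11/13 = π_1 · 3/16 ⇒ π_2/π_1 = (3/16)/(11/13) = 39/176. Together with π_1 + π_2 = 1:
  π_1 = (11/13)/(3/16 + 11/13) = (11/13)/(215/208) = 176/215,
  π_2 = (3/16)/(3/16 + 11/13) = (3/16)/(215/208) = 39/215.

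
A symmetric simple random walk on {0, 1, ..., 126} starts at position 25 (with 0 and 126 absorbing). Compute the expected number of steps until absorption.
E[τ | X_0 = 25] = 2525

Let v_k = E[τ | X_0 = k]. Boundary: v_0 = v_126 = 0. Recurrence: v_k = 1 + (v_{k-1} + v_{k+1})/2 for 1 ≤ k ≤ 125. The particular solution to v_k − (v_{k-1} + v_{k+1})/2 = 1 is v_k = −k^2. Adding homogeneous solution A + B k and matching boundaries gives v_k = k (126 − k). Substituting k = 25: v_25 = 25 · 101 = 2525.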